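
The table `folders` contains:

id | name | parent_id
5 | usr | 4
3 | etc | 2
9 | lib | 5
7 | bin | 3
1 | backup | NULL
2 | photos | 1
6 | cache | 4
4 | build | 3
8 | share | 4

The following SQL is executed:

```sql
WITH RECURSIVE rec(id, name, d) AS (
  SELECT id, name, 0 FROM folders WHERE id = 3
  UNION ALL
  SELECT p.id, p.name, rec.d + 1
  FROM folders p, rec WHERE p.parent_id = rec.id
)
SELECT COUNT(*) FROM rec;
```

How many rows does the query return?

Base: id=3 (etc) at d 0.
Iteration 1: rows with parent_id in {3} -> build (id 4, d 1), bin (id 7, d 1).
Iteration 2: rows with parent_id in {4,7} -> usr (id 5, d 2), cache (id 6, d 2), share (id 8, d 2).
Iteration 3: rows with parent_id in {5,6,8} -> lib (id 9, d 3).
Iteration 4: no rows with parent_id in {9}; recursion stops.
Total rows emitted: 7.

7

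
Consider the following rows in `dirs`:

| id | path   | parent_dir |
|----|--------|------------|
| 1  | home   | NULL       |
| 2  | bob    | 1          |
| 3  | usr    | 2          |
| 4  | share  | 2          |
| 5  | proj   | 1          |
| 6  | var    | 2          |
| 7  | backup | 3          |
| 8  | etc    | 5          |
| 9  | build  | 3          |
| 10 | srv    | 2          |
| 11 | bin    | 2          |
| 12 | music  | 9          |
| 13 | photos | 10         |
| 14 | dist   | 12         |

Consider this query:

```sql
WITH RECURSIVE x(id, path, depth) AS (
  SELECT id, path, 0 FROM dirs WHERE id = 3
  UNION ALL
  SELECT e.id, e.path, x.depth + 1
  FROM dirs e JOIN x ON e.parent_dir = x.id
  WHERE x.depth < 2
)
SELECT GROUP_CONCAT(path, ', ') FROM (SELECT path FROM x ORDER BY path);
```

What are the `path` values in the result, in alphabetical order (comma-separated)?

Base: id=3 (usr) at depth 0.
Iteration 1: rows with parent_dir in {3} -> backup (id 7, depth 1), build (id 9, depth 1).
Iteration 2: rows with parent_dir in {7,9} -> music (id 12, depth 2).
Iteration 3: depth < 2 fails for all current rows; recursion stops.

backup, build, music, usr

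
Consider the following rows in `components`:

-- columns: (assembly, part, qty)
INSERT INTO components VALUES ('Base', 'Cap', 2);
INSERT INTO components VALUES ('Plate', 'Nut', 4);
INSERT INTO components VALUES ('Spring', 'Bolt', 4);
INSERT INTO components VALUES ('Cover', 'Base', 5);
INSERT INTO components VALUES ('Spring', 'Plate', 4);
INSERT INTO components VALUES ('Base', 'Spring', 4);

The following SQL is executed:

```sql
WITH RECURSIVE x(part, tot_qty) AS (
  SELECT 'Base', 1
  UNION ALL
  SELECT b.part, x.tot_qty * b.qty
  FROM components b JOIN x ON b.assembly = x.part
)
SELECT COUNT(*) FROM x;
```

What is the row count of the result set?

6

Base: (Base, tot_qty=1).
Iteration 1: components of {Base} -> Cap = 1*2 = 2, Spring = 1*4 = 4.
Iteration 2: components of {Cap,Spring} -> Bolt = 4*4 = 16, Plate = 4*4 = 16.
Iteration 3: components of {Bolt,Plate} -> Nut = 16*4 = 64.
Iteration 4: no further components; recursion stops.
Total rows emitted: 6.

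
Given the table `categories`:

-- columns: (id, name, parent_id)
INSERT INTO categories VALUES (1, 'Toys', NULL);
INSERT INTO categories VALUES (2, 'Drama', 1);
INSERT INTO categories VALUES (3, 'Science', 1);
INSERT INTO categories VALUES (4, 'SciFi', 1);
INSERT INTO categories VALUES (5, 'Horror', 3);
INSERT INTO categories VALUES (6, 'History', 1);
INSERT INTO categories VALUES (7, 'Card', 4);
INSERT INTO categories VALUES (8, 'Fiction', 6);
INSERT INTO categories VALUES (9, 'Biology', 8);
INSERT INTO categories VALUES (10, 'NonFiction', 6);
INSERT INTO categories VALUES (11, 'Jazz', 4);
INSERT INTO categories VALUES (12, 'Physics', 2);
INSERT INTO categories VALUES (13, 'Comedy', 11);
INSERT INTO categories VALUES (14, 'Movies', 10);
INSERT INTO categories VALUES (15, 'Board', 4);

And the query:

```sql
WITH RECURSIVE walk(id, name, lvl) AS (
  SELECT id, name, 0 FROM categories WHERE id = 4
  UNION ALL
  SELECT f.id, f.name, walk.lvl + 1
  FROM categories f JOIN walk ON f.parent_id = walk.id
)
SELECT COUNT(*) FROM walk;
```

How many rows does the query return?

5

Base: id=4 (SciFi) at lvl 0.
Iteration 1: rows with parent_id in {4} -> Card (id 7, lvl 1), Jazz (id 11, lvl 1), Board (id 15, lvl 1).
Iteration 2: rows with parent_id in {7,11,15} -> Comedy (id 13, lvl 2).
Iteration 3: no rows with parent_id in {13}; recursion stops.
Total rows emitted: 5.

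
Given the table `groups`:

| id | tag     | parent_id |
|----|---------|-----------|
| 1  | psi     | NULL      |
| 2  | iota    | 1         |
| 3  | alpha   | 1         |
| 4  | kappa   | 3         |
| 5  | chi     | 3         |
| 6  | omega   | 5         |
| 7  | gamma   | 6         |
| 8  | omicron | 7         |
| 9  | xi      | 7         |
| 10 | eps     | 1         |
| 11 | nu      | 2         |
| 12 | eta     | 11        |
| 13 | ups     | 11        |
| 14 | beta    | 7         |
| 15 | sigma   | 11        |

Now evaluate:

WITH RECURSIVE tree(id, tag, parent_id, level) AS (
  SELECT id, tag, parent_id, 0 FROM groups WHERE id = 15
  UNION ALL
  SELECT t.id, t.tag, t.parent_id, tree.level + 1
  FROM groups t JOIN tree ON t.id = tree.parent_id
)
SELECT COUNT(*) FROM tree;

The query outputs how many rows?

4

Base: id=15 (sigma), parent_id=11, level 0.
Iteration 1: join on id=11 -> nu (id 11, parent_id=2, level 1).
Iteration 2: join on id=2 -> iota (id 2, parent_id=1, level 2).
Iteration 3: join on id=1 -> psi (id 1, parent_id=NULL, level 3).
Iteration 4: parent_id is NULL; no match; recursion stops.
Total rows emitted: 4.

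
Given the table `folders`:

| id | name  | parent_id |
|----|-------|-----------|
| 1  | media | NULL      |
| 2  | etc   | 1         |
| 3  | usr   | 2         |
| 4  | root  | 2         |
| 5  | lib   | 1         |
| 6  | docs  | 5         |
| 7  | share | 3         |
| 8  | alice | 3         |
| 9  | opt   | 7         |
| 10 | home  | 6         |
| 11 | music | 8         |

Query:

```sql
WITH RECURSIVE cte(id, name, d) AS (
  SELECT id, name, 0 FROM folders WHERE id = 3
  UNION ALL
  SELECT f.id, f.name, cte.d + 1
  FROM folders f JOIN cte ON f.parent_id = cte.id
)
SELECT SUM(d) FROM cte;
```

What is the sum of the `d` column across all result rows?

6

Base: id=3 (usr) at d 0.
Iteration 1: rows with parent_id in {3} -> share (id 7, d 1), alice (id 8, d 1).
Iteration 2: rows with parent_id in {7,8} -> opt (id 9, d 2), music (id 11, d 2).
Iteration 3: no rows with parent_id in {9,11}; recursion stops.
SUM(d) = 0 + 1 + 1 + 2 + 2 = 6.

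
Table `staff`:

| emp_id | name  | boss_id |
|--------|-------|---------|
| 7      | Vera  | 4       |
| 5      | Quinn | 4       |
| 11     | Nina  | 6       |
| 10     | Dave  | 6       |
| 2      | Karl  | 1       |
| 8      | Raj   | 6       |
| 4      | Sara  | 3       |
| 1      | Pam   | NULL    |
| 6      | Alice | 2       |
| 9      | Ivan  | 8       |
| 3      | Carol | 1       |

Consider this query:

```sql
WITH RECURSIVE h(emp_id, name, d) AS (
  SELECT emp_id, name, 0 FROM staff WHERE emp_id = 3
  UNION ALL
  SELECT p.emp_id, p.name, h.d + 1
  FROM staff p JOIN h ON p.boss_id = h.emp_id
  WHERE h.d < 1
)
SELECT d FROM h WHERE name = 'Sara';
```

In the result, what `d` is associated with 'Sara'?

Base: emp_id=3 (Carol) at d 0.
Iteration 1: rows with boss_id in {3} -> Sara (id 4, d 1).
Iteration 2: d < 1 fails for all current rows; recursion stops.

1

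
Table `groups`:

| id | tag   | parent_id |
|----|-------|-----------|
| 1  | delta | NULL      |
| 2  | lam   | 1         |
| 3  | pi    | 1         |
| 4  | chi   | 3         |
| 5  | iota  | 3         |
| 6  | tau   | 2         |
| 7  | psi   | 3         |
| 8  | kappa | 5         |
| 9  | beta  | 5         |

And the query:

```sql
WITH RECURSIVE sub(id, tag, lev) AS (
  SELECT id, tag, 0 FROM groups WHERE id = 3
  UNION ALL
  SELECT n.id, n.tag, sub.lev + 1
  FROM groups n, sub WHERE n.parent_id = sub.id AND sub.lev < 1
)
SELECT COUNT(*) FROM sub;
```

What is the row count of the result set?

4

Base: id=3 (pi) at lev 0.
Iteration 1: rows with parent_id in {3} -> chi (id 4, lev 1), iota (id 5, lev 1), psi (id 7, lev 1).
Iteration 2: lev < 1 fails for all current rows; recursion stops.
Total rows emitted: 4.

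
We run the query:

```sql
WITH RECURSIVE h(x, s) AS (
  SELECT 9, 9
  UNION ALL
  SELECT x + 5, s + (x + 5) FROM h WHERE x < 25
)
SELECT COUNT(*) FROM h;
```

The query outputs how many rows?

Base: x=9, s=9.
Iteration 1: 9 < 25 holds -> x = 9 + 5 = 14, s = 9 + 14 = 23.
Iteration 2: 14 < 25 holds -> x = 14 + 5 = 19, s = 23 + 19 = 42.
Iteration 3: 19 < 25 holds -> x = 19 + 5 = 24, s = 42 + 24 = 66.
Iteration 4: 24 < 25 holds -> x = 24 + 5 = 29, s = 66 + 29 = 95.
Iteration 5: 29 < 25 fails; recursion stops.
Total rows emitted: 5.

5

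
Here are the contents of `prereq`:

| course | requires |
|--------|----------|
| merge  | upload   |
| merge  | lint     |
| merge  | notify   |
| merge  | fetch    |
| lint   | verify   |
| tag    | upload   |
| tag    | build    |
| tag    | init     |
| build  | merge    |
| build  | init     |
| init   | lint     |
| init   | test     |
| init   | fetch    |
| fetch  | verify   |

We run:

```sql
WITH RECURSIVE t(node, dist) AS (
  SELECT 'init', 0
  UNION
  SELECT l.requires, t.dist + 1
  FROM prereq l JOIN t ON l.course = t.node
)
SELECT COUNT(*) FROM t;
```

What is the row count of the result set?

Base: (init, dist=0).
Iteration 1: edges from {init} -> (fetch, dist=1), (lint, dist=1), (test, dist=1).
Iteration 2: edges from {fetch,lint,test} -> (verify, dist=2). [UNION drops 1 duplicate row(s)]
Iteration 3: no outgoing edges from {verify}; recursion stops.
Total rows emitted: 5.

5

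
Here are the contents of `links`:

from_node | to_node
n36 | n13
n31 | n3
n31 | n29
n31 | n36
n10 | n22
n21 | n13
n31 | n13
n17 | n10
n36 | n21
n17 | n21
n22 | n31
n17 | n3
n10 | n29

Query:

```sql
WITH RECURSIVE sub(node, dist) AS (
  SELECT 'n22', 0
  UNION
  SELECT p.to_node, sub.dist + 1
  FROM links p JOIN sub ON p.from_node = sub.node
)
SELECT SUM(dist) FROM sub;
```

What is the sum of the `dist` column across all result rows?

19

Base: (n22, dist=0).
Iteration 1: edges from {n22} -> (n31, dist=1).
Iteration 2: edges from {n31} -> (n13, dist=2), (n29, dist=2), (n3, dist=2), (n36, dist=2).
Iteration 3: edges from {n13,n29,n3,n36} -> (n13, dist=3), (n21, dist=3).
Iteration 4: edges from {n13,n21} -> (n13, dist=4).
Iteration 5: no outgoing edges from {n13}; recursion stops.
SUM(dist) = 0 + 1 + 2 + 2 + 2 + 2 + 3 + 3 + 4 = 19.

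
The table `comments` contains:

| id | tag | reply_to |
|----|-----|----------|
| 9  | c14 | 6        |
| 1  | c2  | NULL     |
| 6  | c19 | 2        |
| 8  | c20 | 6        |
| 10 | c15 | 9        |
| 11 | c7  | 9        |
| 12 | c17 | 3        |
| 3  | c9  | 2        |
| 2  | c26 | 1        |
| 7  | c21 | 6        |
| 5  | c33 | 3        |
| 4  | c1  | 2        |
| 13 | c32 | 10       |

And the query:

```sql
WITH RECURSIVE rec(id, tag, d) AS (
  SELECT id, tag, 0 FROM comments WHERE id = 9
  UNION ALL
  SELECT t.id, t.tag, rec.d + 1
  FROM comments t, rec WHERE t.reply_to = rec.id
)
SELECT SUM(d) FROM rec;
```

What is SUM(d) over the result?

4

Base: id=9 (c14) at d 0.
Iteration 1: rows with reply_to in {9} -> c15 (id 10, d 1), c7 (id 11, d 1).
Iteration 2: rows with reply_to in {10,11} -> c32 (id 13, d 2).
Iteration 3: no rows with reply_to in {13}; recursion stops.
SUM(d) = 0 + 1 + 1 + 2 = 4.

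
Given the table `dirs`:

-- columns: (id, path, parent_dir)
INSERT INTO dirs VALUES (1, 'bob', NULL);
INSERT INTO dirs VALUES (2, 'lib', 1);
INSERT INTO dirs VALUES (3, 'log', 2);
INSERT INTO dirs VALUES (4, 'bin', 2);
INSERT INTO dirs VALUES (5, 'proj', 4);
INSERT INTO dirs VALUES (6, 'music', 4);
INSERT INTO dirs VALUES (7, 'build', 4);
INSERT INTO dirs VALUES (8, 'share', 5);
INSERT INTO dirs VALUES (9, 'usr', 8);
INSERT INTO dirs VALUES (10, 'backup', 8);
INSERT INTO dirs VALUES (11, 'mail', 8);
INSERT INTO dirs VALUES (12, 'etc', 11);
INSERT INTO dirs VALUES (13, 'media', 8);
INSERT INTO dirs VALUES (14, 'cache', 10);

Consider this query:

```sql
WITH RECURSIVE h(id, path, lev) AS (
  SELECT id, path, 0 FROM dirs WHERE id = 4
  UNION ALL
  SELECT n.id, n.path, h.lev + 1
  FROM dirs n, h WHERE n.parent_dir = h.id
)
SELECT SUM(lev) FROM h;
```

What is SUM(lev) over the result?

Base: id=4 (bin) at lev 0.
Iteration 1: rows with parent_dir in {4} -> proj (id 5, lev 1), music (id 6, lev 1), build (id 7, lev 1).
Iteration 2: rows with parent_dir in {5,6,7} -> share (id 8, lev 2).
Iteration 3: rows with parent_dir in {8} -> usr (id 9, lev 3), backup (id 10, lev 3), mail (id 11, lev 3), media (id 13, lev 3).
Iteration 4: rows with parent_dir in {9,10,11,13} -> etc (id 12, lev 4), cache (id 14, lev 4).
Iteration 5: no rows with parent_dir in {12,14}; recursion stops.
SUM(lev) = 0 + 1 + 1 + 1 + 2 + 3 + 3 + 3 + 3 + 4 + 4 = 25.

25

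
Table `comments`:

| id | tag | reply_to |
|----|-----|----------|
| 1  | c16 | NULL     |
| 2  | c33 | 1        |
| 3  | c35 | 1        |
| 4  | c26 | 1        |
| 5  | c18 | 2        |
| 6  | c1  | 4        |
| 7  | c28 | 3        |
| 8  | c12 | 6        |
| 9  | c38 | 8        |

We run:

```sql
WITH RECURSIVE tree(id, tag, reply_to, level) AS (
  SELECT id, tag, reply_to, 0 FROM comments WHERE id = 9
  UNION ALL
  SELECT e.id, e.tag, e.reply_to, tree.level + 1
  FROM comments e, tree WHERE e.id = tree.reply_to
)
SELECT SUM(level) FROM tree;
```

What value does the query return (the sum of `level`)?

Base: id=9 (c38), reply_to=8, level 0.
Iteration 1: join on id=8 -> c12 (id 8, reply_to=6, level 1).
Iteration 2: join on id=6 -> c1 (id 6, reply_to=4, level 2).
Iteration 3: join on id=4 -> c26 (id 4, reply_to=1, level 3).
Iteration 4: join on id=1 -> c16 (id 1, reply_to=NULL, level 4).
Iteration 5: reply_to is NULL; no match; recursion stops.
SUM(level) = 0 + 1 + 2 + 3 + 4 = 10.

10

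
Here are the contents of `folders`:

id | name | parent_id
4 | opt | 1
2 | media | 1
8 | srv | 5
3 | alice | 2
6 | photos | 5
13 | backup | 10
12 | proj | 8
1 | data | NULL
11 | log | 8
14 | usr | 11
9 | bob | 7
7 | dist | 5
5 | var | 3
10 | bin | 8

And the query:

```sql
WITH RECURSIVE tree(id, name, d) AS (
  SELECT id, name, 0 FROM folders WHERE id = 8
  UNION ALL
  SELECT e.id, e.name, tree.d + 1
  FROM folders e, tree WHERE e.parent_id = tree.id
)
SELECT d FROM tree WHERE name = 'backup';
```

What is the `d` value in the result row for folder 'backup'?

Base: id=8 (srv) at d 0.
Iteration 1: rows with parent_id in {8} -> bin (id 10, d 1), log (id 11, d 1), proj (id 12, d 1).
Iteration 2: rows with parent_id in {10,11,12} -> backup (id 13, d 2), usr (id 14, d 2).
Iteration 3: no rows with parent_id in {13,14}; recursion stops.

2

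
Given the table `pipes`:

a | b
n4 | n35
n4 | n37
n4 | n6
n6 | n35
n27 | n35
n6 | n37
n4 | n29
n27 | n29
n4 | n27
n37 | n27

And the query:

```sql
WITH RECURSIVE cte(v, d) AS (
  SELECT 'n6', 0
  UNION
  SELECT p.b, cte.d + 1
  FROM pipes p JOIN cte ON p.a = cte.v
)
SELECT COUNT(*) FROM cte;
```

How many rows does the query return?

Base: (n6, d=0).
Iteration 1: edges from {n6} -> (n35, d=1), (n37, d=1).
Iteration 2: edges from {n35,n37} -> (n27, d=2).
Iteration 3: edges from {n27} -> (n29, d=3), (n35, d=3).
Iteration 4: no outgoing edges from {n29,n35}; recursion stops.
Total rows emitted: 6.

6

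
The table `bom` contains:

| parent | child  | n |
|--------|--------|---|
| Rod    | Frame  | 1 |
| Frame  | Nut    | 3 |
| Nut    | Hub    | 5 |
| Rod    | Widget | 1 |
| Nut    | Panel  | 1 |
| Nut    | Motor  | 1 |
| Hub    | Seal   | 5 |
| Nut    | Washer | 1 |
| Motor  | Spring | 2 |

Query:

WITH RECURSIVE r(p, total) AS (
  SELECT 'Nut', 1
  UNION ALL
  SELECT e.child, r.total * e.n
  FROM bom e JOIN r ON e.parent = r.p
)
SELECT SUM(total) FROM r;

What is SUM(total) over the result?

Base: (Nut, total=1).
Iteration 1: components of {Nut} -> Hub = 1*5 = 5, Motor = 1*1 = 1, Panel = 1*1 = 1, Washer = 1*1 = 1.
Iteration 2: components of {Hub,Motor,Panel,Washer} -> Seal = 5*5 = 25, Spring = 1*2 = 2.
Iteration 3: no further components; recursion stops.
SUM(total) = 1 + 5 + 1 + 1 + 1 + 25 + 2 = 36.

36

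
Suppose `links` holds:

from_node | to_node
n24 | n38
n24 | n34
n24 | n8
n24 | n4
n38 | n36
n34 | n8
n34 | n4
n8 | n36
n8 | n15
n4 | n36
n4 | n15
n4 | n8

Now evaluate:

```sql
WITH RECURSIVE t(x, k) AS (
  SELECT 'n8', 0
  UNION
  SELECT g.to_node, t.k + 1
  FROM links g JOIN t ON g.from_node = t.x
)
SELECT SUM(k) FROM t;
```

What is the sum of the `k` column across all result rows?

2

Base: (n8, k=0).
Iteration 1: edges from {n8} -> (n15, k=1), (n36, k=1).
Iteration 2: no outgoing edges from {n15,n36}; recursion stops.
SUM(k) = 0 + 1 + 1 = 2.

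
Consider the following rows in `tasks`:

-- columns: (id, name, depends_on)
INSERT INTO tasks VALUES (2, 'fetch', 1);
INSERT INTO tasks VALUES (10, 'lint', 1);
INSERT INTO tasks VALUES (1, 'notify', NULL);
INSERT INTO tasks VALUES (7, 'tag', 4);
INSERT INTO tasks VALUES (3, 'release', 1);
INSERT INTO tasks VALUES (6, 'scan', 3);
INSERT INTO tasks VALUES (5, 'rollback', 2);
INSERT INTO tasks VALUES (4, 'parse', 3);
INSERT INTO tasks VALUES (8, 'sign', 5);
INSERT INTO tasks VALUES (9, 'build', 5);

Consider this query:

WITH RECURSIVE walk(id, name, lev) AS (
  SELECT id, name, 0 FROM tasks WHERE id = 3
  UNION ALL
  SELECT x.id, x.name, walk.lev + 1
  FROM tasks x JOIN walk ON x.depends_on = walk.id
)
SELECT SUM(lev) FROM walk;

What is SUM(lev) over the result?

Base: id=3 (release) at lev 0.
Iteration 1: rows with depends_on in {3} -> parse (id 4, lev 1), scan (id 6, lev 1).
Iteration 2: rows with depends_on in {4,6} -> tag (id 7, lev 2).
Iteration 3: no rows with depends_on in {7}; recursion stops.
SUM(lev) = 0 + 1 + 1 + 2 = 4.

4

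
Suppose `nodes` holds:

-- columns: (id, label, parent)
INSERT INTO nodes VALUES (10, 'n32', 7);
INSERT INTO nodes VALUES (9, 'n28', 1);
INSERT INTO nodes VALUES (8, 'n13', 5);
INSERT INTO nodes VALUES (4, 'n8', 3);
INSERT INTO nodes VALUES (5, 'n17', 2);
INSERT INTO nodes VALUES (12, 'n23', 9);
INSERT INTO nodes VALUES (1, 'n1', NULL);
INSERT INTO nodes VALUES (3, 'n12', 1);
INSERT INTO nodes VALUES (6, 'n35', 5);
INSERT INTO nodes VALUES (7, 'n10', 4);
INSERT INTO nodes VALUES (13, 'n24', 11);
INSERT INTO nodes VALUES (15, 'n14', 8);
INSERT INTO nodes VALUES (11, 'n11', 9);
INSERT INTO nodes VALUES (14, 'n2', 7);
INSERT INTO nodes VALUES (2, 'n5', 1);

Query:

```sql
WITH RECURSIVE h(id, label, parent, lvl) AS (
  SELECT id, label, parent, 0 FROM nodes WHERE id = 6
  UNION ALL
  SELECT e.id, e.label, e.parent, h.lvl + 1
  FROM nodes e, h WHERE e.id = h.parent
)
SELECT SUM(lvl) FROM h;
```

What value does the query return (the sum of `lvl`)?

Base: id=6 (n35), parent=5, lvl 0.
Iteration 1: join on id=5 -> n17 (id 5, parent=2, lvl 1).
Iteration 2: join on id=2 -> n5 (id 2, parent=1, lvl 2).
Iteration 3: join on id=1 -> n1 (id 1, parent=NULL, lvl 3).
Iteration 4: parent is NULL; no match; recursion stops.
SUM(lvl) = 0 + 1 + 2 + 3 = 6.

6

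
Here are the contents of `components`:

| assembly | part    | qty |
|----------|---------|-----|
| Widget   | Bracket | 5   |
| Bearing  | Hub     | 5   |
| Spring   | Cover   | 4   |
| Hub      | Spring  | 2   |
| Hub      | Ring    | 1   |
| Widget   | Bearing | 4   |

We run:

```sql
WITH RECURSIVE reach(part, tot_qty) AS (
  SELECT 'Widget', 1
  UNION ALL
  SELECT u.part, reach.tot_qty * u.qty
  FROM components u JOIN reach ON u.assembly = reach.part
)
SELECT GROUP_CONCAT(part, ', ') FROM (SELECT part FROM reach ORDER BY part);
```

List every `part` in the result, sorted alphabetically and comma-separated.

Base: (Widget, tot_qty=1).
Iteration 1: components of {Widget} -> Bearing = 1*4 = 4, Bracket = 1*5 = 5.
Iteration 2: components of {Bearing,Bracket} -> Hub = 4*5 = 20.
Iteration 3: components of {Hub} -> Ring = 20*1 = 20, Spring = 20*2 = 40.
Iteration 4: components of {Ring,Spring} -> Cover = 40*4 = 160.
Iteration 5: no further components; recursion stops.

Bearing, Bracket, Cover, Hub, Ring, Spring, Widget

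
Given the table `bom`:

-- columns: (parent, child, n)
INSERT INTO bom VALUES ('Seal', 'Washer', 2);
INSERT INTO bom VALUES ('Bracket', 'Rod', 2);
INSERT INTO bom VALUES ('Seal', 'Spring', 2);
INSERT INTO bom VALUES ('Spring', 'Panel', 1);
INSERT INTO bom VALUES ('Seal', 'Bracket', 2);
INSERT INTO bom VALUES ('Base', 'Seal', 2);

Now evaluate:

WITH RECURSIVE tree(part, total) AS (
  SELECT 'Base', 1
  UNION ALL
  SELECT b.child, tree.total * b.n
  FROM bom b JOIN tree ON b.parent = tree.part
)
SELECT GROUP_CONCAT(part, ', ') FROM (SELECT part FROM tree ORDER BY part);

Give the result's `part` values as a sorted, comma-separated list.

Base: (Base, total=1).
Iteration 1: components of {Base} -> Seal = 1*2 = 2.
Iteration 2: components of {Seal} -> Bracket = 2*2 = 4, Spring = 2*2 = 4, Washer = 2*2 = 4.
Iteration 3: components of {Bracket,Spring,Washer} -> Panel = 4*1 = 4, Rod = 4*2 = 8.
Iteration 4: no further components; recursion stops.

Base, Bracket, Panel, Rod, Seal, Spring, Washer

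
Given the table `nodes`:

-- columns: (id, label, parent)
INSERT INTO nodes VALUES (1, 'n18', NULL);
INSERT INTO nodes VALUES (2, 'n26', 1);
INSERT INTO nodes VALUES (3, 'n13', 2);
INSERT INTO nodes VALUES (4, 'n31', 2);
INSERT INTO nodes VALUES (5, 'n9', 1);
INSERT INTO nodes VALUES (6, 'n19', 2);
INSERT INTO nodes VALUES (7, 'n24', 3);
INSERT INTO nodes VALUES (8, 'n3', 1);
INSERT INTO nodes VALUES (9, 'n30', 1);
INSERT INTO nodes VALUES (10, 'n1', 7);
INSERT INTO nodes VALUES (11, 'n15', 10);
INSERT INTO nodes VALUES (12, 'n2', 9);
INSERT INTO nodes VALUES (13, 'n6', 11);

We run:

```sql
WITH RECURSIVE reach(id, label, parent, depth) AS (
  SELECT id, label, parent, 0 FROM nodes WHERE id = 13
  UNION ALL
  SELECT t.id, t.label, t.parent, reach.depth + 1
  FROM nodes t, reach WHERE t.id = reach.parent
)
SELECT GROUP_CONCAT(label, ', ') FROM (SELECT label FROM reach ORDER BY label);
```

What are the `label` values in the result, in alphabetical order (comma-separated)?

Base: id=13 (n6), parent=11, depth 0.
Iteration 1: join on id=11 -> n15 (id 11, parent=10, depth 1).
Iteration 2: join on id=10 -> n1 (id 10, parent=7, depth 2).
Iteration 3: join on id=7 -> n24 (id 7, parent=3, depth 3).
Iteration 4: join on id=3 -> n13 (id 3, parent=2, depth 4).
Iteration 5: join on id=2 -> n26 (id 2, parent=1, depth 5).
Iteration 6: join on id=1 -> n18 (id 1, parent=NULL, depth 6).
Iteration 7: parent is NULL; no match; recursion stops.

n1, n13, n15, n18, n24, n26, n6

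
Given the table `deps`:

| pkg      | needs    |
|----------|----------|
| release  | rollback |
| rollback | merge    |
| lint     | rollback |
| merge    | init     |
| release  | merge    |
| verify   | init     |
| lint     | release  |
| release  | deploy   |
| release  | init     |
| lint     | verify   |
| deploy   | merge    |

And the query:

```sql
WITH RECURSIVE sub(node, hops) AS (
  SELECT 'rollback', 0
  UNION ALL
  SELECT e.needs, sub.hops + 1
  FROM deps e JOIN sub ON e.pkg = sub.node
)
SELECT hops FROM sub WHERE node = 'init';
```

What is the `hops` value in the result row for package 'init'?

Base: (rollback, hops=0).
Iteration 1: edges from {rollback} -> (merge, hops=1).
Iteration 2: edges from {merge} -> (init, hops=2).
Iteration 3: no outgoing edges from {init}; recursion stops.

2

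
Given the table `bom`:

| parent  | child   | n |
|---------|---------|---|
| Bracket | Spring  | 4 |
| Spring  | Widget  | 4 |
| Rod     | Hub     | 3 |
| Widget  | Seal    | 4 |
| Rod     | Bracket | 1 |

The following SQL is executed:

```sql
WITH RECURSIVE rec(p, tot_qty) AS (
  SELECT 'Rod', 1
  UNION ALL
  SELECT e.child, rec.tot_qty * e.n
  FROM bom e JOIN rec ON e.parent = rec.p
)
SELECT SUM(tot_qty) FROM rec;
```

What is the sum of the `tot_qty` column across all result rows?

Base: (Rod, tot_qty=1).
Iteration 1: components of {Rod} -> Bracket = 1*1 = 1, Hub = 1*3 = 3.
Iteration 2: components of {Bracket,Hub} -> Spring = 1*4 = 4.
Iteration 3: components of {Spring} -> Widget = 4*4 = 16.
Iteration 4: components of {Widget} -> Seal = 16*4 = 64.
Iteration 5: no further components; recursion stops.
SUM(tot_qty) = 1 + 1 + 3 + 4 + 16 + 64 = 89.

89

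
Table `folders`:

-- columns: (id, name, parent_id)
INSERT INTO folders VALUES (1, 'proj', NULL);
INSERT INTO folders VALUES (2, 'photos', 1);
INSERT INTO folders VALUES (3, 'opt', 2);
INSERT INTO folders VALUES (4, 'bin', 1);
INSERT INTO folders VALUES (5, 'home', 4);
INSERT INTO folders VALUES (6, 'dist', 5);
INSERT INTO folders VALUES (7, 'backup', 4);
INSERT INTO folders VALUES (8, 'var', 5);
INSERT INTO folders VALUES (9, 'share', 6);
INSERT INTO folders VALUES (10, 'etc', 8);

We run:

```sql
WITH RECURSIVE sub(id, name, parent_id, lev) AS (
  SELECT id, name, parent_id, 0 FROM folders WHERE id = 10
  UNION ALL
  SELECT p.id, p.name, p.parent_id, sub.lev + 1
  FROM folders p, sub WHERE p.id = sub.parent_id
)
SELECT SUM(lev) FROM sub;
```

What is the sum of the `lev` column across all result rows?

Base: id=10 (etc), parent_id=8, lev 0.
Iteration 1: join on id=8 -> var (id 8, parent_id=5, lev 1).
Iteration 2: join on id=5 -> home (id 5, parent_id=4, lev 2).
Iteration 3: join on id=4 -> bin (id 4, parent_id=1, lev 3).
Iteration 4: join on id=1 -> proj (id 1, parent_id=NULL, lev 4).
Iteration 5: parent_id is NULL; no match; recursion stops.
SUM(lev) = 0 + 1 + 2 + 3 + 4 = 10.

10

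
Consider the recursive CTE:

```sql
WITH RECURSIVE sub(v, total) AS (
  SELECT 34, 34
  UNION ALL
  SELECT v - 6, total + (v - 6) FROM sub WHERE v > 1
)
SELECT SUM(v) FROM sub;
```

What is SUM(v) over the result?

112

Base: v=34, total=34.
Iteration 1: 34 > 1 holds -> v = 34 - 6 = 28, total = 34 + 28 = 62.
Iteration 2: 28 > 1 holds -> v = 28 - 6 = 22, total = 62 + 22 = 84.
Iteration 3: 22 > 1 holds -> v = 22 - 6 = 16, total = 84 + 16 = 100.
Iteration 4: 16 > 1 holds -> v = 16 - 6 = 10, total = 100 + 10 = 110.
Iteration 5: 10 > 1 holds -> v = 10 - 6 = 4, total = 110 + 4 = 114.
Iteration 6: 4 > 1 holds -> v = 4 - 6 = -2, total = 114 + -2 = 112.
Iteration 7: -2 > 1 fails; recursion stops.
SUM(v) = 34 + 28 + 22 + 16 + 10 + 4 + -2 = 112.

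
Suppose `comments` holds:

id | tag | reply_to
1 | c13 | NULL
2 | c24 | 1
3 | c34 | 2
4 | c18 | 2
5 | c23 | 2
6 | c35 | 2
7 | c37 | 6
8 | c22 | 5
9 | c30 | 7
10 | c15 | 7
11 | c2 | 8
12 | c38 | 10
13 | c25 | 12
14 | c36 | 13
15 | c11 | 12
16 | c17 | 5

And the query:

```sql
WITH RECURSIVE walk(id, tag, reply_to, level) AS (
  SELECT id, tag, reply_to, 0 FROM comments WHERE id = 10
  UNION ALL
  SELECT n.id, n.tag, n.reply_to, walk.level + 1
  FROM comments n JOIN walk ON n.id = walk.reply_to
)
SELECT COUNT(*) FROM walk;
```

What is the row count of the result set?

Base: id=10 (c15), reply_to=7, level 0.
Iteration 1: join on id=7 -> c37 (id 7, reply_to=6, level 1).
Iteration 2: join on id=6 -> c35 (id 6, reply_to=2, level 2).
Iteration 3: join on id=2 -> c24 (id 2, reply_to=1, level 3).
Iteration 4: join on id=1 -> c13 (id 1, reply_to=NULL, level 4).
Iteration 5: reply_to is NULL; no match; recursion stops.
Total rows emitted: 5.

5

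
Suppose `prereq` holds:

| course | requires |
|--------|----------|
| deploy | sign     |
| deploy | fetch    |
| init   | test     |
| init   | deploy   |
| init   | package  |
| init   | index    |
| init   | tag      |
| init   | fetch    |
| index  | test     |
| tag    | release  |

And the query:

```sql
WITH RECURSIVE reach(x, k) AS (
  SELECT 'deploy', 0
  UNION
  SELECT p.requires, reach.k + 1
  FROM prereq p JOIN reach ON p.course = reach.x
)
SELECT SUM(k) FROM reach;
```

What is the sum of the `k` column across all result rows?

Base: (deploy, k=0).
Iteration 1: edges from {deploy} -> (fetch, k=1), (sign, k=1).
Iteration 2: no outgoing edges from {fetch,sign}; recursion stops.
SUM(k) = 0 + 1 + 1 = 2.

2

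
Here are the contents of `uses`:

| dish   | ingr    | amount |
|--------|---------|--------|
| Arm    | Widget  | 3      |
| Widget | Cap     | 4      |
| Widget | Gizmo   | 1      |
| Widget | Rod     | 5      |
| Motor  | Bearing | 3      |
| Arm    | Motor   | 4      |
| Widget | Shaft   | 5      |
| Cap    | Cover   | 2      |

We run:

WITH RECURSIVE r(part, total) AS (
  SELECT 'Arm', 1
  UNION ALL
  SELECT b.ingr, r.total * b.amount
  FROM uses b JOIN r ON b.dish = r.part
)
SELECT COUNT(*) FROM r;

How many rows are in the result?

Base: (Arm, total=1).
Iteration 1: components of {Arm} -> Motor = 1*4 = 4, Widget = 1*3 = 3.
Iteration 2: components of {Motor,Widget} -> Bearing = 4*3 = 12, Cap = 3*4 = 12, Gizmo = 3*1 = 3, Rod = 3*5 = 15, Shaft = 3*5 = 15.
Iteration 3: components of {Bearing,Cap,Gizmo,Rod,Shaft} -> Cover = 12*2 = 24.
Iteration 4: no further components; recursion stops.
Total rows emitted: 9.

9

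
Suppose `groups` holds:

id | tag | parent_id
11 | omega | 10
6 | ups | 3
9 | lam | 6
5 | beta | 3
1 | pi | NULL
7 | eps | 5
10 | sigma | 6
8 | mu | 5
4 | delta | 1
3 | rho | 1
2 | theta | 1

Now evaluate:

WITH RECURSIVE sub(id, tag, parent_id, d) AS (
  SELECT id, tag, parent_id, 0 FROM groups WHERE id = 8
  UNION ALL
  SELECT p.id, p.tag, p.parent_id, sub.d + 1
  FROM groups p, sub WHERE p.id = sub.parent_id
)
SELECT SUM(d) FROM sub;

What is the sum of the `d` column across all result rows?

Base: id=8 (mu), parent_id=5, d 0.
Iteration 1: join on id=5 -> beta (id 5, parent_id=3, d 1).
Iteration 2: join on id=3 -> rho (id 3, parent_id=1, d 2).
Iteration 3: join on id=1 -> pi (id 1, parent_id=NULL, d 3).
Iteration 4: parent_id is NULL; no match; recursion stops.
SUM(d) = 0 + 1 + 2 + 3 = 6.

6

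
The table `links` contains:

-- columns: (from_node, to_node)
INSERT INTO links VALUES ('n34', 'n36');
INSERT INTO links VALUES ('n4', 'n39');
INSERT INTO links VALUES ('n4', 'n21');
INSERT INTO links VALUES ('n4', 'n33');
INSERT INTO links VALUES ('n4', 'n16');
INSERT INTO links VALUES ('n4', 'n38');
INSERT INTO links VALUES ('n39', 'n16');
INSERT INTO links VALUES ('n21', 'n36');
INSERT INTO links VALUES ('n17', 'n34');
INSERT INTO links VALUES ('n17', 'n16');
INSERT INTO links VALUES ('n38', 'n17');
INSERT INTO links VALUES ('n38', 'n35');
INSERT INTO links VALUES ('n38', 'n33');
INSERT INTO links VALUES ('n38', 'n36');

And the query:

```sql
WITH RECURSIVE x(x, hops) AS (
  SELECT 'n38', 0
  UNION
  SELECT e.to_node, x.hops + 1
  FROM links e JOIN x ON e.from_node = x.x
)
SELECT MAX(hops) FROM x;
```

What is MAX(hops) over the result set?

Base: (n38, hops=0).
Iteration 1: edges from {n38} -> (n17, hops=1), (n33, hops=1), (n35, hops=1), (n36, hops=1).
Iteration 2: edges from {n17,n33,n35,n36} -> (n16, hops=2), (n34, hops=2).
Iteration 3: edges from {n16,n34} -> (n36, hops=3).
Iteration 4: no outgoing edges from {n36}; recursion stops.
hops values: 0, 1, 1, 1, 1, 2, 2, 3; the maximum is 3.

3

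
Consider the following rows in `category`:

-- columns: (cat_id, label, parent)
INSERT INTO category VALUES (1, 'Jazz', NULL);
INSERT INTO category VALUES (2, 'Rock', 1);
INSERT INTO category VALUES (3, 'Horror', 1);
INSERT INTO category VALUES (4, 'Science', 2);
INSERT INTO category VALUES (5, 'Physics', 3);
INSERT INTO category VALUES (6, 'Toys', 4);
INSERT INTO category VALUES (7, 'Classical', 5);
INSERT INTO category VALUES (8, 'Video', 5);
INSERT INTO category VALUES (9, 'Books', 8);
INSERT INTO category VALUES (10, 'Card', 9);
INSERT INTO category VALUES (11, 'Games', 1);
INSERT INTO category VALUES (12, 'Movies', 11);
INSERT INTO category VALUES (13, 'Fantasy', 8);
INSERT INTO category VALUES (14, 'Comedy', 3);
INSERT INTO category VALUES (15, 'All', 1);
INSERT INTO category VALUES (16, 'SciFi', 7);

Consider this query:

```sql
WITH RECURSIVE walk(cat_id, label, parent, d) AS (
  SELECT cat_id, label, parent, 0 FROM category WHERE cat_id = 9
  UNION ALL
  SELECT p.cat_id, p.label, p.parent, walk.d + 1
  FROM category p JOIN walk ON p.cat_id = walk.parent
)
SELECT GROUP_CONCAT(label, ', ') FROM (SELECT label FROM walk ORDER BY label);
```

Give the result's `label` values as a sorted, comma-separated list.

Books, Horror, Jazz, Physics, Video

Base: cat_id=9 (Books), parent=8, d 0.
Iteration 1: join on cat_id=8 -> Video (id 8, parent=5, d 1).
Iteration 2: join on cat_id=5 -> Physics (id 5, parent=3, d 2).
Iteration 3: join on cat_id=3 -> Horror (id 3, parent=1, d 3).
Iteration 4: join on cat_id=1 -> Jazz (id 1, parent=NULL, d 4).
Iteration 5: parent is NULL; no match; recursion stops.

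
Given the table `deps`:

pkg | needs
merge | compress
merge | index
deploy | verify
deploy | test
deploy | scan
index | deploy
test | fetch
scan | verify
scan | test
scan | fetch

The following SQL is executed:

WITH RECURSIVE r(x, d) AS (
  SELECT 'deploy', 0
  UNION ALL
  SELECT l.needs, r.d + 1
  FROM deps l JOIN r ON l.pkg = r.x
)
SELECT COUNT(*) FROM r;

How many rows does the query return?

9

Base: (deploy, d=0).
Iteration 1: edges from {deploy} -> (scan, d=1), (test, d=1), (verify, d=1).
Iteration 2: edges from {scan,test,verify} -> (fetch, d=2) x2, (test, d=2), (verify, d=2). [UNION ALL keeps all 4 new rows, including repeats]
Iteration 3: edges from {fetch,test,verify} -> (fetch, d=3).
Iteration 4: no outgoing edges from {fetch}; recursion stops.
Total rows emitted: 9.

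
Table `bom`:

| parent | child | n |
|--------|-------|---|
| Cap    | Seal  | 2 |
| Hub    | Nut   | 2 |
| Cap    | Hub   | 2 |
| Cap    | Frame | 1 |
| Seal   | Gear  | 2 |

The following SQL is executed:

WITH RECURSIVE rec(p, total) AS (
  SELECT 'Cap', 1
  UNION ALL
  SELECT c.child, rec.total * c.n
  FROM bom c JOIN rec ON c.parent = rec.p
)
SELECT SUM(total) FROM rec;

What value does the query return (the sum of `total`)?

14

Base: (Cap, total=1).
Iteration 1: components of {Cap} -> Frame = 1*1 = 1, Hub = 1*2 = 2, Seal = 1*2 = 2.
Iteration 2: components of {Frame,Hub,Seal} -> Gear = 2*2 = 4, Nut = 2*2 = 4.
Iteration 3: no further components; recursion stops.
SUM(total) = 1 + 1 + 2 + 2 + 4 + 4 = 14.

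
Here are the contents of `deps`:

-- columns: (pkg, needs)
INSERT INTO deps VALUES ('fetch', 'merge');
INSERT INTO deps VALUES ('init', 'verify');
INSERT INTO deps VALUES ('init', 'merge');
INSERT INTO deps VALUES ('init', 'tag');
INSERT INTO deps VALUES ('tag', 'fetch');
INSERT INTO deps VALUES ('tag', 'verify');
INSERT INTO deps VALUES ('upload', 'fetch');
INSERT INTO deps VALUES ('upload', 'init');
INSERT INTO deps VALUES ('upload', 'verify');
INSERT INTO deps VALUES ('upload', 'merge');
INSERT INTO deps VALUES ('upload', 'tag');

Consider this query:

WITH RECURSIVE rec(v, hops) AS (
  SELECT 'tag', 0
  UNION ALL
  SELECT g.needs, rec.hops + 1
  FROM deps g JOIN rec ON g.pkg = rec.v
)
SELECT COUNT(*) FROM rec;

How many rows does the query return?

4

Base: (tag, hops=0).
Iteration 1: edges from {tag} -> (fetch, hops=1), (verify, hops=1).
Iteration 2: edges from {fetch,verify} -> (merge, hops=2).
Iteration 3: no outgoing edges from {merge}; recursion stops.
Total rows emitted: 4.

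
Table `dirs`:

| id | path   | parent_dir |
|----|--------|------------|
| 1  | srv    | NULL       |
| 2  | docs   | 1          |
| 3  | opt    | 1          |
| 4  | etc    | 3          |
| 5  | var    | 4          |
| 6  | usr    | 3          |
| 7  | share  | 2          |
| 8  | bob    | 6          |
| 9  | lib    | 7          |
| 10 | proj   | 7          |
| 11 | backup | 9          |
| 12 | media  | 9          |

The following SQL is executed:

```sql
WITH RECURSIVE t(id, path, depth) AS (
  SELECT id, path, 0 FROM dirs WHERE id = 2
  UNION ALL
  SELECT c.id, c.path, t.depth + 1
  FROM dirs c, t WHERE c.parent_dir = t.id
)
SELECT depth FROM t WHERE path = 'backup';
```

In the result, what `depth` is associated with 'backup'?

3

Base: id=2 (docs) at depth 0.
Iteration 1: rows with parent_dir in {2} -> share (id 7, depth 1).
Iteration 2: rows with parent_dir in {7} -> lib (id 9, depth 2), proj (id 10, depth 2).
Iteration 3: rows with parent_dir in {9,10} -> backup (id 11, depth 3), media (id 12, depth 3).
Iteration 4: no rows with parent_dir in {11,12}; recursion stops.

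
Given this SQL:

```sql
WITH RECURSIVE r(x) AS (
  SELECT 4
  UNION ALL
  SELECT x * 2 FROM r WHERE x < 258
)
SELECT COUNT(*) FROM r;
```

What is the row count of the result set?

8

Base: x=4.
Iteration 1: 4 < 258 holds -> x = 4 * 2 = 8.
Iteration 2: 8 < 258 holds -> x = 8 * 2 = 16.
Iteration 3: 16 < 258 holds -> x = 16 * 2 = 32.
Iteration 4: 32 < 258 holds -> x = 32 * 2 = 64.
Iteration 5: 64 < 258 holds -> x = 64 * 2 = 128.
Iteration 6: 128 < 258 holds -> x = 128 * 2 = 256.
Iteration 7: 256 < 258 holds -> x = 256 * 2 = 512.
Iteration 8: 512 < 258 fails; recursion stops.
Total rows emitted: 8.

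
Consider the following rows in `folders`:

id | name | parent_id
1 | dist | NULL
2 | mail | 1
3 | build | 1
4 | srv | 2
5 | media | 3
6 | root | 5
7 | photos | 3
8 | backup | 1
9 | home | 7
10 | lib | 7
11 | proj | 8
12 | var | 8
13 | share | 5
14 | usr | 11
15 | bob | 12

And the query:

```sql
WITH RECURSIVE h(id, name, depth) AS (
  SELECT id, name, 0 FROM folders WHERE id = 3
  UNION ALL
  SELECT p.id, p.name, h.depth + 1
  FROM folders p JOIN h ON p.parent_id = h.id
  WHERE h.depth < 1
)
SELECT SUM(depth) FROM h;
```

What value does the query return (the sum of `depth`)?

Base: id=3 (build) at depth 0.
Iteration 1: rows with parent_id in {3} -> media (id 5, depth 1), photos (id 7, depth 1).
Iteration 2: depth < 1 fails for all current rows; recursion stops.
SUM(depth) = 0 + 1 + 1 = 2.

2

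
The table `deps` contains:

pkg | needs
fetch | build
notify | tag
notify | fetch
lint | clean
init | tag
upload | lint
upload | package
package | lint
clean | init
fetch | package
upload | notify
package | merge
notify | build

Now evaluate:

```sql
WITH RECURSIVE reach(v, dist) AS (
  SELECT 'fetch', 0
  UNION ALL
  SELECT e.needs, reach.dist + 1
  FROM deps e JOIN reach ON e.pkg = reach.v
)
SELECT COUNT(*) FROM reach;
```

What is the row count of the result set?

8

Base: (fetch, dist=0).
Iteration 1: edges from {fetch} -> (build, dist=1), (package, dist=1).
Iteration 2: edges from {build,package} -> (lint, dist=2), (merge, dist=2).
Iteration 3: edges from {lint,merge} -> (clean, dist=3).
Iteration 4: edges from {clean} -> (init, dist=4).
Iteration 5: edges from {init} -> (tag, dist=5).
Iteration 6: no outgoing edges from {tag}; recursion stops.
Total rows emitted: 8.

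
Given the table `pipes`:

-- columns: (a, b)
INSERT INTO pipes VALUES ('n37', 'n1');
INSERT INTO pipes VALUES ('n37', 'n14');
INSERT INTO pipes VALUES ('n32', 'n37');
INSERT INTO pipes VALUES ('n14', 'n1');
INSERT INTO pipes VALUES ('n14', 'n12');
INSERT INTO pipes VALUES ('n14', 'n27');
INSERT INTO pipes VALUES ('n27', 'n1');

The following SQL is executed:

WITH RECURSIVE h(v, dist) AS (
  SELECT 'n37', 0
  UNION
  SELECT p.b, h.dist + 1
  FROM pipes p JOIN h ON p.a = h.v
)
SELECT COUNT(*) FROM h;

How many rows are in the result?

Base: (n37, dist=0).
Iteration 1: edges from {n37} -> (n1, dist=1), (n14, dist=1).
Iteration 2: edges from {n1,n14} -> (n1, dist=2), (n12, dist=2), (n27, dist=2).
Iteration 3: edges from {n1,n12,n27} -> (n1, dist=3).
Iteration 4: no outgoing edges from {n1}; recursion stops.
Total rows emitted: 7.

7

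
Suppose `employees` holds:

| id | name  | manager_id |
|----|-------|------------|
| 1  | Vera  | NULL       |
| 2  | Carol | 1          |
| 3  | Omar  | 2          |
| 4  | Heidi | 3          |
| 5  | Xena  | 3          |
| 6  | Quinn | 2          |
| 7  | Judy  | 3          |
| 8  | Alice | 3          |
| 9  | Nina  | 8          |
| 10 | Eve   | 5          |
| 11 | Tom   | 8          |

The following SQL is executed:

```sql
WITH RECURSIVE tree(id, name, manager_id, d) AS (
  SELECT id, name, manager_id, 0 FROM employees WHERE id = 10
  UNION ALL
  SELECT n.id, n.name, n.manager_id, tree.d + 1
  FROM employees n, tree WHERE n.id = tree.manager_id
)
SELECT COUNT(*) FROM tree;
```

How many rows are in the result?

5

Base: id=10 (Eve), manager_id=5, d 0.
Iteration 1: join on id=5 -> Xena (id 5, manager_id=3, d 1).
Iteration 2: join on id=3 -> Omar (id 3, manager_id=2, d 2).
Iteration 3: join on id=2 -> Carol (id 2, manager_id=1, d 3).
Iteration 4: join on id=1 -> Vera (id 1, manager_id=NULL, d 4).
Iteration 5: manager_id is NULL; no match; recursion stops.
Total rows emitted: 5.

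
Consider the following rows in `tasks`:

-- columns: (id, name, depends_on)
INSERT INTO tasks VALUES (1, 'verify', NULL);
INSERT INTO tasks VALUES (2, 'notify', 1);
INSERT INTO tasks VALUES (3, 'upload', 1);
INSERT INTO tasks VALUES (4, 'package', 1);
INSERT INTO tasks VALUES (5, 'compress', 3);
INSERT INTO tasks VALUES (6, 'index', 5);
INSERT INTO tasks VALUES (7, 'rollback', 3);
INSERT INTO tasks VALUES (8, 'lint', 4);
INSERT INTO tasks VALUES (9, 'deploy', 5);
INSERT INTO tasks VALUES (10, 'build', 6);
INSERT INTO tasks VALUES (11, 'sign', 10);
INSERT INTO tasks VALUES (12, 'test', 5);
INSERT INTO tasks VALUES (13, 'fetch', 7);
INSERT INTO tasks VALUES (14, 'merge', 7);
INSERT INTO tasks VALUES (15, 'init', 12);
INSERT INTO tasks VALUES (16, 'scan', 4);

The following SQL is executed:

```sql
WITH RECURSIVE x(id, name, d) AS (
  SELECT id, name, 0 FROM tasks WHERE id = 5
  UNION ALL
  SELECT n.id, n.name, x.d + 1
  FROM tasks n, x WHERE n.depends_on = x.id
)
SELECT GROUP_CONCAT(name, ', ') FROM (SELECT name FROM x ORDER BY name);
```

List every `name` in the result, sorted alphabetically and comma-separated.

build, compress, deploy, index, init, sign, test

Base: id=5 (compress) at d 0.
Iteration 1: rows with depends_on in {5} -> index (id 6, d 1), deploy (id 9, d 1), test (id 12, d 1).
Iteration 2: rows with depends_on in {6,9,12} -> build (id 10, d 2), init (id 15, d 2).
Iteration 3: rows with depends_on in {10,15} -> sign (id 11, d 3).
Iteration 4: no rows with depends_on in {11}; recursion stops.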